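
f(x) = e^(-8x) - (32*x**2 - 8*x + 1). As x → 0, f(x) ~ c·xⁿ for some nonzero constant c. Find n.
3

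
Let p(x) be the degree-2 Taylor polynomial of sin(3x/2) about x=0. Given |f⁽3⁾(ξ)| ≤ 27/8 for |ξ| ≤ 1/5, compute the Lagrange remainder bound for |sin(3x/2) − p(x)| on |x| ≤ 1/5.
9/2000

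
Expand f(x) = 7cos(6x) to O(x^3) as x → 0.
7 - 126*x**2 + O(x**3)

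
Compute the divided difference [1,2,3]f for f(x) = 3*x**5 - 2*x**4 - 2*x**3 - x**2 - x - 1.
207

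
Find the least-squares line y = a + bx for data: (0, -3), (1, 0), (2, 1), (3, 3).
a = -13/5, b = 19/10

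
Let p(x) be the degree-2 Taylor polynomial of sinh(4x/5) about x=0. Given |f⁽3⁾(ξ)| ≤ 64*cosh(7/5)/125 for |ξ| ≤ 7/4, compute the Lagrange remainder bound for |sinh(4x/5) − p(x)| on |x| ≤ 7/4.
343*cosh(7/5)/750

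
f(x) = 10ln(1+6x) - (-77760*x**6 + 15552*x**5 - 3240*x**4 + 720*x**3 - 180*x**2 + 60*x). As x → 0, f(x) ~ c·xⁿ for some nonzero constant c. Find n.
7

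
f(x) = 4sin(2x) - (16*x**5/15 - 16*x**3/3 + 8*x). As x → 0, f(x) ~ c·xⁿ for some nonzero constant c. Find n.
7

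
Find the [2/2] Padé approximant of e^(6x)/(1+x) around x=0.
(2*x**2 + 7*x/3 + 1)/(7*x**2/3 - 8*x/3 + 1)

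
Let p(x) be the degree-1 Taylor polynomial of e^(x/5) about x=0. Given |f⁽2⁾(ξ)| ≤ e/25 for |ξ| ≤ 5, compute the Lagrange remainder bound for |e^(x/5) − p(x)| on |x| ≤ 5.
e/2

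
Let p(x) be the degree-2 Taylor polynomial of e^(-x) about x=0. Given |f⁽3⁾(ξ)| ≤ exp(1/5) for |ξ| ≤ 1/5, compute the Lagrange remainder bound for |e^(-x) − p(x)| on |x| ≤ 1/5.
exp(1/5)/750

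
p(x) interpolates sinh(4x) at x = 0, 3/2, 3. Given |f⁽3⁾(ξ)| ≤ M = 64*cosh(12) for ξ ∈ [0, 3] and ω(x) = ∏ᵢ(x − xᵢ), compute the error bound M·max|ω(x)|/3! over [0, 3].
8*sqrt(3)*cosh(12)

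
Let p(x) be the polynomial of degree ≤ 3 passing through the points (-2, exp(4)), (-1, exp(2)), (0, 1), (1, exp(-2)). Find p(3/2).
((-5*exp(4) - 35 + 21*exp(2))*exp(2) + 35)*exp(-2)/16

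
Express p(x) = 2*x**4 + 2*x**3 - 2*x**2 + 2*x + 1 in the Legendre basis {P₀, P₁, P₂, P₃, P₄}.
(11/15)P₀ + (16/5)P₁ + (-4/21)P₂ + (4/5)P₃ + (16/35)P₄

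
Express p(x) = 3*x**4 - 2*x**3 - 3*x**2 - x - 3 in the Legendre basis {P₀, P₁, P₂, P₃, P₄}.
(-17/5)P₀ + (-11/5)P₁ + (-2/7)P₂ + (-4/5)P₃ + (24/35)P₄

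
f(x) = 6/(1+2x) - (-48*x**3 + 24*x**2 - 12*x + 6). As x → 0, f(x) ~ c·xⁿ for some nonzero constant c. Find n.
4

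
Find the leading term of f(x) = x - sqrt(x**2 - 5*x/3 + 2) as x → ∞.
5/6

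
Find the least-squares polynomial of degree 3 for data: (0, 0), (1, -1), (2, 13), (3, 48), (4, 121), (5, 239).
-5/42 + (-781/252)x + (37/42)x² + (67/36)x³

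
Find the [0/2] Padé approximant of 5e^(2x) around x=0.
5/(2*x**2 - 2*x + 1)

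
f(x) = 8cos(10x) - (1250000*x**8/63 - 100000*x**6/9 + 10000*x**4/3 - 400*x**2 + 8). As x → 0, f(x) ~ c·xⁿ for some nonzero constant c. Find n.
10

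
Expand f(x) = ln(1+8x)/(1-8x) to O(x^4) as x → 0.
8*x + 32*x**2 + 1280*x**3/3 + O(x**4)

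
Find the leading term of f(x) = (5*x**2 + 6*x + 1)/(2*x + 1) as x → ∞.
5*x/2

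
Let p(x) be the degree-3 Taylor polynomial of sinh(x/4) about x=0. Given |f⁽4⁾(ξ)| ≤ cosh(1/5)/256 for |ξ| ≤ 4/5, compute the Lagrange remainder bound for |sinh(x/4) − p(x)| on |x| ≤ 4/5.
cosh(1/5)/15000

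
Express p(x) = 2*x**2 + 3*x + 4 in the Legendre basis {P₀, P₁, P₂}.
(14/3)P₀ + (3)P₁ + (4/3)P₂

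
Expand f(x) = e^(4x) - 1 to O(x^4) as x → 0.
4*x + 8*x**2 + 32*x**3/3 + O(x**4)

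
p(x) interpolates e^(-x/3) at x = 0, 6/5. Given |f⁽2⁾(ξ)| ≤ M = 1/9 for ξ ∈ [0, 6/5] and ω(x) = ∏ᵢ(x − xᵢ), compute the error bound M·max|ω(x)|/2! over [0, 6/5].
1/50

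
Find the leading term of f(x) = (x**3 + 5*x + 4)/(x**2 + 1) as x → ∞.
x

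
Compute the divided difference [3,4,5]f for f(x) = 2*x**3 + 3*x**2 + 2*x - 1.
27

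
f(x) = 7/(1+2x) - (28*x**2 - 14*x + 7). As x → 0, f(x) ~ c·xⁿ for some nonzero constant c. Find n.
3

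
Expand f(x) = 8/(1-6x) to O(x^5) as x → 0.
8 + 48*x + 288*x**2 + 1728*x**3 + 10368*x**4 + O(x**5)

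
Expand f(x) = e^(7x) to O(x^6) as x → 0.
1 + 7*x + 49*x**2/2 + 343*x**3/6 + 2401*x**4/24 + 16807*x**5/120 + O(x**6)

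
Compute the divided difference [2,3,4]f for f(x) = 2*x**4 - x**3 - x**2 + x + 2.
100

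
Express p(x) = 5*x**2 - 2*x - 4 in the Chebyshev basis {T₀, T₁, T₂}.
(-3/2)T₀ + (-2)T₁ + (5/2)T₂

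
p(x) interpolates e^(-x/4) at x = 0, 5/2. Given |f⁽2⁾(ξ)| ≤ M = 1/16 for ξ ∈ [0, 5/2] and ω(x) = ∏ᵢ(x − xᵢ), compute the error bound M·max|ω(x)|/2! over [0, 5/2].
25/512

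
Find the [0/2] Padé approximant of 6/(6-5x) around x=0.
1/(1 - 5*x/6)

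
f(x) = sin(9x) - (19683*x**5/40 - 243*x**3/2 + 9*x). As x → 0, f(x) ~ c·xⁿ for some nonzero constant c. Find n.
7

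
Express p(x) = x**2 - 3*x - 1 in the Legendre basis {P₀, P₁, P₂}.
(-2/3)P₀ + (-3)P₁ + (2/3)P₂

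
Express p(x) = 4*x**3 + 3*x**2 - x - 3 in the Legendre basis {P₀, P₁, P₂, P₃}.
(-2)P₀ + (7/5)P₁ + (2)P₂ + (8/5)P₃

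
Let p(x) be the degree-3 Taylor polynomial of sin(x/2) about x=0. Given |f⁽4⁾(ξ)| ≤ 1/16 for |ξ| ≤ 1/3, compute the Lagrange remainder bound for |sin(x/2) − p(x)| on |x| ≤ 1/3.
1/31104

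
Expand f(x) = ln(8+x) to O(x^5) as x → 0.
log(8) + x/8 - x**2/128 + x**3/1536 - x**4/16384 + O(x**5)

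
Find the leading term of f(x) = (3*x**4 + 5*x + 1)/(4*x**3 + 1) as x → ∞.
3*x/4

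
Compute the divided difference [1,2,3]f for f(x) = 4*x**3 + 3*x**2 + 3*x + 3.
27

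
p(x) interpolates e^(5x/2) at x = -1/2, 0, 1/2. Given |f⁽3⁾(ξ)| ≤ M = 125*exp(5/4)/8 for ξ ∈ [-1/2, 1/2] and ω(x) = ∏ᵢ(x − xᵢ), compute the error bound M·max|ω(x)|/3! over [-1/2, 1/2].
125*sqrt(3)*exp(5/4)/1728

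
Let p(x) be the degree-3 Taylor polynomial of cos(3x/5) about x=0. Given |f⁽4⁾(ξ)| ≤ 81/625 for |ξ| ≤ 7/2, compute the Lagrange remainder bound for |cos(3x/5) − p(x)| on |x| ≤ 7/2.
64827/80000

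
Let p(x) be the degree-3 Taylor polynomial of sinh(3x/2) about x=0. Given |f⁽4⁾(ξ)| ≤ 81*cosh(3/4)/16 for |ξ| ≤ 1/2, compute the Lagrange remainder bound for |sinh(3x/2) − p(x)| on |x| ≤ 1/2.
27*cosh(3/4)/2048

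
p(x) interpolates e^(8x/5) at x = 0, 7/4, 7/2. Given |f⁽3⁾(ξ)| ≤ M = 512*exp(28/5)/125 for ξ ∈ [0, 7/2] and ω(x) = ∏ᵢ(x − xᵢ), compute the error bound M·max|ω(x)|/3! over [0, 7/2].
2744*sqrt(3)*exp(28/5)/3375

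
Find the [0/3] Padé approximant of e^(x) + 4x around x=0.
1/(-721*x**3/6 + 49*x**2/2 - 5*x + 1)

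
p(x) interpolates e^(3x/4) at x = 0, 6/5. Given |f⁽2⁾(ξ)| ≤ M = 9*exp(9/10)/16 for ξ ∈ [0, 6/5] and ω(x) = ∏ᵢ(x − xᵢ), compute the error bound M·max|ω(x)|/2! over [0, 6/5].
81*exp(9/10)/800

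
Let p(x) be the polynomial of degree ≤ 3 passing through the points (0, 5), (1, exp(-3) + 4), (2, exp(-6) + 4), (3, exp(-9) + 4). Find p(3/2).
(-1 + 9*exp(3) + 9*exp(6) + 63*exp(9))*exp(-9)/16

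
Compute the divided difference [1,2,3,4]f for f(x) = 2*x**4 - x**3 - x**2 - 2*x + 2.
19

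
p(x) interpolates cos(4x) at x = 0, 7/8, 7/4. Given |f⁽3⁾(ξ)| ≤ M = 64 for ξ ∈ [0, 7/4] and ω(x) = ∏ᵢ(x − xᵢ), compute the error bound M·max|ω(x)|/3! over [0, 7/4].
343*sqrt(3)/216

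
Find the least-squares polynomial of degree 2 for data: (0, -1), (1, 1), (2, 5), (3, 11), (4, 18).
-38/35 + (48/35)x + (6/7)x²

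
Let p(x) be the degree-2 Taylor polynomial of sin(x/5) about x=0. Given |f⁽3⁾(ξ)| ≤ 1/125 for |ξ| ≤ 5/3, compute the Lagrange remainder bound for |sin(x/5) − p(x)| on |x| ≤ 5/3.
1/162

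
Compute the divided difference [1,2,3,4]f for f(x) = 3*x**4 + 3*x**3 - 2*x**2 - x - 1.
33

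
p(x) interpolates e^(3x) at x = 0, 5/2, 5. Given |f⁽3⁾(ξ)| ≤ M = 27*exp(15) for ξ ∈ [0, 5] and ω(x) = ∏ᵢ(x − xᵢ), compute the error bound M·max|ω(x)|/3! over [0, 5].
125*sqrt(3)*exp(15)/8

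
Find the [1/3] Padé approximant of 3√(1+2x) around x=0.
(21*x/4 + 3)/(x**3/8 - x**2/4 + 3*x/4 + 1)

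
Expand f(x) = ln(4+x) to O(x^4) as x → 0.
log(4) + x/4 - x**2/32 + x**3/192 + O(x**4)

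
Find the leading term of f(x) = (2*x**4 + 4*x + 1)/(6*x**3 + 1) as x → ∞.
x/3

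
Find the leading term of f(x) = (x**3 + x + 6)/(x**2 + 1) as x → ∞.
x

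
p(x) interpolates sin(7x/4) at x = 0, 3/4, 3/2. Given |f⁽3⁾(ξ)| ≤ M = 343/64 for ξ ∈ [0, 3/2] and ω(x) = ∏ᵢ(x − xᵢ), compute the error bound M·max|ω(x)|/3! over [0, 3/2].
343*sqrt(3)/4096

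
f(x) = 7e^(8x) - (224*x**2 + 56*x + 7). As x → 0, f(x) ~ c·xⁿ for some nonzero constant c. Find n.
3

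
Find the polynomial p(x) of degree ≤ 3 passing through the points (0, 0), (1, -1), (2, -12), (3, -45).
-2*x**3 + x**2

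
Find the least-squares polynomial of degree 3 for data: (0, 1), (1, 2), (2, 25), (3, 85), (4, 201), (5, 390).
19/21 + (-29/9)x + (37/21)x² + (26/9)x³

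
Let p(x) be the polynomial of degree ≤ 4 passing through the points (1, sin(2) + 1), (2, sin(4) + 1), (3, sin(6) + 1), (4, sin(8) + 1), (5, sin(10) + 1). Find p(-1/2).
-385*sin(8)/32 + 1485*sin(6)/64 + 315*sin(10)/128 + 1 + 1155*sin(2)/128 - 693*sin(4)/32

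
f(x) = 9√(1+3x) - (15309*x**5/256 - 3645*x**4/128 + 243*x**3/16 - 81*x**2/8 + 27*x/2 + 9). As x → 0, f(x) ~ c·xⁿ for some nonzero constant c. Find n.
6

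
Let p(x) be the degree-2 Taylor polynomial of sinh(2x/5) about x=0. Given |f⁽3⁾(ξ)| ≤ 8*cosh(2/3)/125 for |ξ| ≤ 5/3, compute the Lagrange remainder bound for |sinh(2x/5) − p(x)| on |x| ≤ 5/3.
4*cosh(2/3)/81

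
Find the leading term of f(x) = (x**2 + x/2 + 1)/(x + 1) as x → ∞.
x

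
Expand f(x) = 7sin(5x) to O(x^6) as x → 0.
35*x - 875*x**3/6 + 4375*x**5/24 + O(x**6)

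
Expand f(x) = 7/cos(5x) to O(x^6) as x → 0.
7 + 175*x**2/2 + 21875*x**4/24 + O(x**6)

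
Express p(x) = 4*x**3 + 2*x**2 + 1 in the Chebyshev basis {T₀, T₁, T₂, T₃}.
(2)T₀ + (3)T₁ + T₂ + T₃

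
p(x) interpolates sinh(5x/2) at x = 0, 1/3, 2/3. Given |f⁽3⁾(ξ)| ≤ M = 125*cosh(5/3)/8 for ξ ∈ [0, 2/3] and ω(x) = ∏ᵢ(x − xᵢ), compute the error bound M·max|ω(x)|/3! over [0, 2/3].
125*sqrt(3)*cosh(5/3)/5832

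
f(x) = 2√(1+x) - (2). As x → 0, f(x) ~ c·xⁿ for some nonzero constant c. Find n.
1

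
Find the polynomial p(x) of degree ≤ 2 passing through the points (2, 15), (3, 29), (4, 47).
2*x**2 + 4*x - 1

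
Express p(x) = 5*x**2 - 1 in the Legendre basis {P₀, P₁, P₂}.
(2/3)P₀ + (10/3)P₂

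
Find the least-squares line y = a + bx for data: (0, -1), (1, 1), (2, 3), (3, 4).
a = -4/5, b = 17/10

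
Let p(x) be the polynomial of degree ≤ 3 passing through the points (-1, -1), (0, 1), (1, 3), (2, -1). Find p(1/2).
19/8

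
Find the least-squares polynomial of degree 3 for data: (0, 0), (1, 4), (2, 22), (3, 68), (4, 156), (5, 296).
8/63 + (65/189)x + (65/63)x² + (58/27)x³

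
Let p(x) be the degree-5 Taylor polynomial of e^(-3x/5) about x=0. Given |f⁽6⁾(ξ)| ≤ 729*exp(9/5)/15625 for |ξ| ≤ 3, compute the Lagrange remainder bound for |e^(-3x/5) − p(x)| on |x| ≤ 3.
59049*exp(9/5)/1250000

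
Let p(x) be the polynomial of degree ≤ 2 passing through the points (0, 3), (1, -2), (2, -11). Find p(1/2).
1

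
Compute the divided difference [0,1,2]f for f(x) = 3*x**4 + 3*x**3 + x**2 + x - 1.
31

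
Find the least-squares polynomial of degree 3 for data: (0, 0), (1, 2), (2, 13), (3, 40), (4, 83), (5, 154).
-13/126 + (-353/756)x + (233/126)x² + (95/108)x³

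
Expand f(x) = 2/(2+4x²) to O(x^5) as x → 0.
1 - 2*x**2 + 4*x**4 + O(x**5)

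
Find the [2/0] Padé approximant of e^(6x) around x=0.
18*x**2 + 6*x + 1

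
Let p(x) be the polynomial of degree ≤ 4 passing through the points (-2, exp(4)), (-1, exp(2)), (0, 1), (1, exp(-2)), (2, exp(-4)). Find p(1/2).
(-5 + 60*exp(2) + (-20*exp(2) + 90 + 3*exp(4))*exp(4))*exp(-4)/128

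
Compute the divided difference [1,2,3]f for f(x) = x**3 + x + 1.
6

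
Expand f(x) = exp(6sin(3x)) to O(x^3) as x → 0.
1 + 18*x + 162*x**2 + O(x**3)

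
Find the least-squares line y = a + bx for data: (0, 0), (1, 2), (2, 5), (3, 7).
a = -1/10, b = 12/5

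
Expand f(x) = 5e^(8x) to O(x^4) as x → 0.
5 + 40*x + 160*x**2 + 1280*x**3/3 + O(x**4)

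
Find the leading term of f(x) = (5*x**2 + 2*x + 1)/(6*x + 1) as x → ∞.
5*x/6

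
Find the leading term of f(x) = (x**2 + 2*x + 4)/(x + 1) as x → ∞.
x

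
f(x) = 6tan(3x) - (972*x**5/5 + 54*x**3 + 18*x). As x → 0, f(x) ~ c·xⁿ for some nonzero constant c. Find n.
7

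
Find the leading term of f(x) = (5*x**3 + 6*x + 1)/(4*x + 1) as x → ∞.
5*x**2/4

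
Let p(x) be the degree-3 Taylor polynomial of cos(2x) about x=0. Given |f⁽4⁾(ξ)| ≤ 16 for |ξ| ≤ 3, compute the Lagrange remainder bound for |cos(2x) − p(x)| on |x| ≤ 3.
54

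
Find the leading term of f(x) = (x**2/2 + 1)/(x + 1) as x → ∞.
x/2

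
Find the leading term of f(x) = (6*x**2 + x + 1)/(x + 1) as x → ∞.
6*x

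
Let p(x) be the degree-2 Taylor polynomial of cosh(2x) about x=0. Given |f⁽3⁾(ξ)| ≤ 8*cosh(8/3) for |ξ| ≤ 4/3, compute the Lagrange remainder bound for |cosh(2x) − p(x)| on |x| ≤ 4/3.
256*cosh(8/3)/81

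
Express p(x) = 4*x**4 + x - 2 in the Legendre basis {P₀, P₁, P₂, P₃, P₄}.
(-6/5)P₀ + P₁ + (16/7)P₂ + (32/35)P₄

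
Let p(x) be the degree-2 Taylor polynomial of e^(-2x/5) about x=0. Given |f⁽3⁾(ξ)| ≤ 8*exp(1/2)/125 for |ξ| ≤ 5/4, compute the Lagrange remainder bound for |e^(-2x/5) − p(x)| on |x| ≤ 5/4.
exp(1/2)/48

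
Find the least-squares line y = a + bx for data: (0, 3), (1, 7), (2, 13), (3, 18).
a = 13/5, b = 51/10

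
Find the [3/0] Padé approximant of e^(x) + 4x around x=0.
x**3/6 + x**2/2 + 5*x + 1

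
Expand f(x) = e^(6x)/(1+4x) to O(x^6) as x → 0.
1 + 2*x + 10*x**2 - 4*x**3 + 70*x**4 - 1076*x**5/5 + O(x**6)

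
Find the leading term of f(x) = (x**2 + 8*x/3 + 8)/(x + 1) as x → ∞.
x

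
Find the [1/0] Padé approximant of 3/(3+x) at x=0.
1 - x/3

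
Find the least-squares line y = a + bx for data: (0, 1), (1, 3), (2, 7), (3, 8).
a = 1, b = 5/2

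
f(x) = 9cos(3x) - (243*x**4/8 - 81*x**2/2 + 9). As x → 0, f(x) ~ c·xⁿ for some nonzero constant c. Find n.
6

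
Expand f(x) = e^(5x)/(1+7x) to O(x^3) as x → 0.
1 - 2*x + 53*x**2/2 + O(x**3)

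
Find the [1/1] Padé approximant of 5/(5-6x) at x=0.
1/(1 - 6*x/5)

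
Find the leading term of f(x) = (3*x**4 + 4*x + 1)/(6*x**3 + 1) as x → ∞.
x/2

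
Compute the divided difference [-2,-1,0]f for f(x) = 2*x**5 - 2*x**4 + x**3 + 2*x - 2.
-47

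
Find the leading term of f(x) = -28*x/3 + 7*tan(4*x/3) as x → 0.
448*x**3/81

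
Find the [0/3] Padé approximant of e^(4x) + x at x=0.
1/(-167*x**3/3 + 17*x**2 - 5*x + 1)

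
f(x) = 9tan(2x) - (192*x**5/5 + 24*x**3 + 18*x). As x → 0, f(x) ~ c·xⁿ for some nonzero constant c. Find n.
7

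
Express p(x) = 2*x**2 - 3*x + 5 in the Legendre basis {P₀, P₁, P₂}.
(17/3)P₀ + (-3)P₁ + (4/3)P₂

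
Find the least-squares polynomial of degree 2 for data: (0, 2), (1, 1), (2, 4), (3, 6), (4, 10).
59/35 + (-33/70)x + (9/14)x²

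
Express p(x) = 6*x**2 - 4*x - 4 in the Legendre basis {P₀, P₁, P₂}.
(-2)P₀ + (-4)P₁ + (4)P₂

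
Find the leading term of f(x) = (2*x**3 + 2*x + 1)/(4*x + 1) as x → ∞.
x**2/2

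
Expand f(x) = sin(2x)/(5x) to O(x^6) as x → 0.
2/5 - 4*x**2/15 + 4*x**4/75 + O(x**6)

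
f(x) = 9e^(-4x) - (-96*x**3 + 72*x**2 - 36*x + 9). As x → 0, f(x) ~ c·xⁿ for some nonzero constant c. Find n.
4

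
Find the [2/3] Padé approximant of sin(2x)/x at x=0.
(2 - 14*x**2/15)/(x**2/5 + 1)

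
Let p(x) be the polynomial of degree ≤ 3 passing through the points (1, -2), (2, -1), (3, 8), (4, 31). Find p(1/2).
-11/8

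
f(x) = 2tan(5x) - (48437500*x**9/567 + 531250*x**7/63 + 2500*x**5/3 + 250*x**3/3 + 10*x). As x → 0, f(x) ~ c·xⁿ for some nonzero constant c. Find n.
11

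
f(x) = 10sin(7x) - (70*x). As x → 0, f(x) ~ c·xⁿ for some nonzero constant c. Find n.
3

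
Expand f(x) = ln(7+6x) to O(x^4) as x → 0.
log(7) + 6*x/7 - 18*x**2/49 + 72*x**3/343 + O(x**4)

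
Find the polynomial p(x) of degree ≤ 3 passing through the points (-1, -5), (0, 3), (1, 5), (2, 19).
3*x**3 - 3*x**2 + 2*x + 3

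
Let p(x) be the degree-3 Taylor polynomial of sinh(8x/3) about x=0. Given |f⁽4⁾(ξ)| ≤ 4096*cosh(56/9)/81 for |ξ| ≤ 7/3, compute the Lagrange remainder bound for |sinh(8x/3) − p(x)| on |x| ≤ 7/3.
1229312*cosh(56/9)/19683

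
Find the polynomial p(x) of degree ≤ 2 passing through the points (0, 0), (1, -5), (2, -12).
-x**2 - 4*x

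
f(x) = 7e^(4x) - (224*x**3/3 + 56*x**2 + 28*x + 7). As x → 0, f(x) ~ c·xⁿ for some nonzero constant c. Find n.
4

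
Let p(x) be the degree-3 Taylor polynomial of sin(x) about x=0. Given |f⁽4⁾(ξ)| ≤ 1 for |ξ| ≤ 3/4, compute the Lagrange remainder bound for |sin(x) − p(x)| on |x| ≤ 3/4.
27/2048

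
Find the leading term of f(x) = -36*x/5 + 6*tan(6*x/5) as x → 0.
432*x**3/125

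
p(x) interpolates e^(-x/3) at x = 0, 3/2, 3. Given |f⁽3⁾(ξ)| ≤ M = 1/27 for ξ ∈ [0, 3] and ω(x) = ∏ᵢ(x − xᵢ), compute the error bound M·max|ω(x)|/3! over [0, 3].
sqrt(3)/216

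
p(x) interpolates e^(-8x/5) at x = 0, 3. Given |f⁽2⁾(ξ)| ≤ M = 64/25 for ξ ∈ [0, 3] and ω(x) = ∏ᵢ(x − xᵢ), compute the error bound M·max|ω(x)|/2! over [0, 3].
72/25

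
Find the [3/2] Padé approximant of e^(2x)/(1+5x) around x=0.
(2936*x**3/8295 + 402*x**2/395 + 4173*x/2765 + 1)/(-6787*x**2/2765 + 12468*x/2765 + 1)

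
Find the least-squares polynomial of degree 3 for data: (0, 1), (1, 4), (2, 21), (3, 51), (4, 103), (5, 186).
38/63 + (667/378)x + (235/126)x² + (28/27)x³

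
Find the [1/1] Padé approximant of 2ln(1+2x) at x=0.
4*x/(x + 1)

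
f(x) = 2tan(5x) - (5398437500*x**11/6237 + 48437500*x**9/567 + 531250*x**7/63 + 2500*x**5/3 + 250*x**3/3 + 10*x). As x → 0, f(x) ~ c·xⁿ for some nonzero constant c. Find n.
13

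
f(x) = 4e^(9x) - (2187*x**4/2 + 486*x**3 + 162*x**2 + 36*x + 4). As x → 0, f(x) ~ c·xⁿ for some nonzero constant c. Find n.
5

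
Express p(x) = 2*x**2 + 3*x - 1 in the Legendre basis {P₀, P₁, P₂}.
(-1/3)P₀ + (3)P₁ + (4/3)P₂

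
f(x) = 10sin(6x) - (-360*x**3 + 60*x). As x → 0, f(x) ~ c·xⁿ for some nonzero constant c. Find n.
5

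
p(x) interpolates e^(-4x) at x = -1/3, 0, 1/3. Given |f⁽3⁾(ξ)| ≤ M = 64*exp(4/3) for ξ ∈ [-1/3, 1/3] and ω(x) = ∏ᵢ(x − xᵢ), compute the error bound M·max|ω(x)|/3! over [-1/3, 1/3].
64*sqrt(3)*exp(4/3)/729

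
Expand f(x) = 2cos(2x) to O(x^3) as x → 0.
2 - 4*x**2 + O(x**3)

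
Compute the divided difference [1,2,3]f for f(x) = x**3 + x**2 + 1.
7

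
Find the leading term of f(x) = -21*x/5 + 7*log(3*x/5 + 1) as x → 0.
-63*x**2/50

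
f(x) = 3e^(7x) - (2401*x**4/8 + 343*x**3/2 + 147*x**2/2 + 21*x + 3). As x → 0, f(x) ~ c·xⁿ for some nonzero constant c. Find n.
5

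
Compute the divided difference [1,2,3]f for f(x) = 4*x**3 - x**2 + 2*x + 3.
23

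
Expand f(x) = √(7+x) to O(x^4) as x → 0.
sqrt(7) + sqrt(7)*x/14 - sqrt(7)*x**2/392 + sqrt(7)*x**3/5488 + O(x**4)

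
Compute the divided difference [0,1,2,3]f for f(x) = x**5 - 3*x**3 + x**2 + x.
22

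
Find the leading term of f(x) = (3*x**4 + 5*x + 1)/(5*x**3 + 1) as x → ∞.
3*x/5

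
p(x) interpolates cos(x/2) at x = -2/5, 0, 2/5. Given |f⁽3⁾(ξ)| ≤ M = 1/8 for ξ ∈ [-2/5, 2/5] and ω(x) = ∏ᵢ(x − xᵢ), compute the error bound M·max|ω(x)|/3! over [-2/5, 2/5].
sqrt(3)/3375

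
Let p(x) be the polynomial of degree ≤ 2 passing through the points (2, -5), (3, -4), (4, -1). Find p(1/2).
-11/4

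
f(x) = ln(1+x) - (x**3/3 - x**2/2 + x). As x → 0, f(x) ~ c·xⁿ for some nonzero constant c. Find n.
4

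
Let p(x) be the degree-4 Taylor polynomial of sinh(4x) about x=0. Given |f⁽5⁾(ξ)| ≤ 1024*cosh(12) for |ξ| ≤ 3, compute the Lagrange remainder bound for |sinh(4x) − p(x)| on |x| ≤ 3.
10368*cosh(12)/5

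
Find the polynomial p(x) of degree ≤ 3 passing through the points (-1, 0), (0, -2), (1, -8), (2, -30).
-2*x**3 - 2*x**2 - 2*x - 2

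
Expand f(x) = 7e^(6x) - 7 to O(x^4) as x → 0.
42*x + 126*x**2 + 252*x**3 + O(x**4)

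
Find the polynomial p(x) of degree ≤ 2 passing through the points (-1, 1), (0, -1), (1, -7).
-2*x**2 - 4*x - 1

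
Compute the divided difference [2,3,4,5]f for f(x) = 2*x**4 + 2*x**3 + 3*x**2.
30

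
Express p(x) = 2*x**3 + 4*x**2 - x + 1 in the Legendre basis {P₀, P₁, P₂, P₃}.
(7/3)P₀ + (1/5)P₁ + (8/3)P₂ + (4/5)P₃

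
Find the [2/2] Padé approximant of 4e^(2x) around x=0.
(4*x**2/3 + 4*x + 4)/(x**2/3 - x + 1)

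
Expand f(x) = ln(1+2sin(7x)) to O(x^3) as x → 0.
14*x - 98*x**2 + O(x**3)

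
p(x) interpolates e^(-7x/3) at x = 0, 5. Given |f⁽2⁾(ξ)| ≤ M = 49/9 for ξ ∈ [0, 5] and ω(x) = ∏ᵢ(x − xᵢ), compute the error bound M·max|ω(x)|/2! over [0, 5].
1225/72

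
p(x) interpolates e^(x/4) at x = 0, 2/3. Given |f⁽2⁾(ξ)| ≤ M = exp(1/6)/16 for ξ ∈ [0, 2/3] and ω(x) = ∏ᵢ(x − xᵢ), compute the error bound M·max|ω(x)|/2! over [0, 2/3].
exp(1/6)/288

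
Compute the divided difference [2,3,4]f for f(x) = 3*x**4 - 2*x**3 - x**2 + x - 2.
146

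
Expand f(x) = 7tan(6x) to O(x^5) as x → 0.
42*x + 504*x**3 + O(x**5)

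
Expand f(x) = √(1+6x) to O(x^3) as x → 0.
1 + 3*x - 9*x**2/2 + O(x**3)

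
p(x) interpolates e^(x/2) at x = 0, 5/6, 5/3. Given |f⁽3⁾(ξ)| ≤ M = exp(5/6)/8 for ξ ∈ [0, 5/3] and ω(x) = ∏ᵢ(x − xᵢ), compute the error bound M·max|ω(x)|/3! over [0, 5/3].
125*sqrt(3)*exp(5/6)/46656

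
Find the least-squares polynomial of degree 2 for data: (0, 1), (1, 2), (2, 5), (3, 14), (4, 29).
51/35 + (-102/35)x + (17/7)x²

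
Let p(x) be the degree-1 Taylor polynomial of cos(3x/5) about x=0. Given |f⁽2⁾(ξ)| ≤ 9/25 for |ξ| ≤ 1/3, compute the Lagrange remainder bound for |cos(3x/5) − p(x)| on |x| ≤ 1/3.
1/50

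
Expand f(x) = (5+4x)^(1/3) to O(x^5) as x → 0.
5**(1/3) + 4*5**(1/3)*x/15 - 16*5**(1/3)*x**2/225 + 64*5**(1/3)*x**3/2025 - 512*5**(1/3)*x**4/30375 + O(x**5)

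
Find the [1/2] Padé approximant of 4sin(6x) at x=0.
24*x/(6*x**2 + 1)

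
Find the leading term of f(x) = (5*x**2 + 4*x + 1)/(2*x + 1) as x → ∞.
5*x/2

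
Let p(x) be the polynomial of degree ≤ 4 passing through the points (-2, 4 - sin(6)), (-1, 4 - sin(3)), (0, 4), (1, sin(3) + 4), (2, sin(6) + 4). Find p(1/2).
-sin(6)/16 + 5*sin(3)/8 + 4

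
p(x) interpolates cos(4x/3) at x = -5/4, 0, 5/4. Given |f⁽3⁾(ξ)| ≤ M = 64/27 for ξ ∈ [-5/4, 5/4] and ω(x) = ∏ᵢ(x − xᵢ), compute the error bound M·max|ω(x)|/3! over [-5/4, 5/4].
125*sqrt(3)/729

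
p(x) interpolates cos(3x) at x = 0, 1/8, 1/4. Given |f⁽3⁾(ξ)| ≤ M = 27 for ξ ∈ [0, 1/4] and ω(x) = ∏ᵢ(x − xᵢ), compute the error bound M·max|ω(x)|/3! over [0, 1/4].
sqrt(3)/512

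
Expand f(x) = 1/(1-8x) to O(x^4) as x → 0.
1 + 8*x + 64*x**2 + 512*x**3 + O(x**4)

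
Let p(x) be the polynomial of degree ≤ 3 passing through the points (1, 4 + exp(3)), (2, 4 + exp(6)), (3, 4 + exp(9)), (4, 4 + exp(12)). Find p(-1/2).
-35*exp(12)/16 - 189*exp(6)/16 + 4 + 105*exp(3)/16 + 135*exp(9)/16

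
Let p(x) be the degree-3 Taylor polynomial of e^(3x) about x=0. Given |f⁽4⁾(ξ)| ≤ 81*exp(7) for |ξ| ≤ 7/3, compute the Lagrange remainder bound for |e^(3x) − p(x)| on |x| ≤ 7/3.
2401*exp(7)/24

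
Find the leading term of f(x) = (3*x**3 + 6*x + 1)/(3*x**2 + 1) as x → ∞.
x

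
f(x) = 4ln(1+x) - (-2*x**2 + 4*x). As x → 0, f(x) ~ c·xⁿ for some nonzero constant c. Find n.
3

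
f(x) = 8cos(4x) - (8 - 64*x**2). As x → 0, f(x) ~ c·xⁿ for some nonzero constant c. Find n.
4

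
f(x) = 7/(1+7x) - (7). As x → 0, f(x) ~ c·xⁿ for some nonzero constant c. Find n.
1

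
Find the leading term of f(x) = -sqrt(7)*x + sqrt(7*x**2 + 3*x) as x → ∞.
3*sqrt(7)/14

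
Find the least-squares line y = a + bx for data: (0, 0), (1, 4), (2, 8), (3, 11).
a = 1/5, b = 37/10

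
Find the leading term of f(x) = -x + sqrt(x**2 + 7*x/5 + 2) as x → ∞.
7/10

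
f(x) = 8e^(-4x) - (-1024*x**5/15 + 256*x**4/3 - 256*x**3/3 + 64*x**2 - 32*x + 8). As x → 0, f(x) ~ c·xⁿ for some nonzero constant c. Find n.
6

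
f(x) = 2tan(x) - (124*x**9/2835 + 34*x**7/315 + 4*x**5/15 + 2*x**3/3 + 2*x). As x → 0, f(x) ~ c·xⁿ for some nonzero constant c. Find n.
11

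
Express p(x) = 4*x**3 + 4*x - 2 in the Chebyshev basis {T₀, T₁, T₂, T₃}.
(-2)T₀ + (7)T₁ + T₃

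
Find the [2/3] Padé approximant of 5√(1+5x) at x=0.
(875*x**2/16 + 35*x + 5)/(-25*x**3/32 + 45*x**2/16 + 9*x/2 + 1)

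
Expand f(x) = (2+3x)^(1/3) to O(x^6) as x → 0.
2**(1/3) + 2**(1/3)*x/2 - 2**(1/3)*x**2/4 + 5*2**(1/3)*x**3/24 - 5*2**(1/3)*x**4/24 + 11*2**(1/3)*x**5/48 + O(x**6)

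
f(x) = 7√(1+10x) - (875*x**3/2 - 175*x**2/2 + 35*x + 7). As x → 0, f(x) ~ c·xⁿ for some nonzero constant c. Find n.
4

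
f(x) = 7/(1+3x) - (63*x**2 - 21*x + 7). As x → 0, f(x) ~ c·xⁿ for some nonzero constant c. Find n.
3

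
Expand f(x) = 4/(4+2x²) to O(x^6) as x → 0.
1 - x**2/2 + x**4/4 + O(x**6)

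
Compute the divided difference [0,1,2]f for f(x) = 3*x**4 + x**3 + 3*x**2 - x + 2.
27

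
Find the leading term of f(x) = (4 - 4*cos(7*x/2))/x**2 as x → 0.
49/2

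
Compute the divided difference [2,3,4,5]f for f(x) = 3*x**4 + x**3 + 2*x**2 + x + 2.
43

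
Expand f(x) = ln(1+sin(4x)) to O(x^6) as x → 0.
4*x - 8*x**2 + 32*x**3/3 - 64*x**4/3 + 128*x**5/3 + O(x**6)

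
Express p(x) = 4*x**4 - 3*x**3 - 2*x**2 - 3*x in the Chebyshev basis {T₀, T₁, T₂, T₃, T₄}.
(1/2)T₀ + (-21/4)T₁ + T₂ + (-3/4)T₃ + (1/2)T₄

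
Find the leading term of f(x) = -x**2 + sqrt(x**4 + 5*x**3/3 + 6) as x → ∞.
5*x/6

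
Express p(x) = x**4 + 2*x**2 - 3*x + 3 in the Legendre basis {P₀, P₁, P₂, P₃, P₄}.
(58/15)P₀ + (-3)P₁ + (40/21)P₂ + (8/35)P₄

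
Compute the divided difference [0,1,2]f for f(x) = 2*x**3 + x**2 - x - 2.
7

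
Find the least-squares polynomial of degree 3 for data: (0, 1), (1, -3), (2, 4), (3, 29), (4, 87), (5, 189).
17/21 + (-65/18)x + (-31/21)x² + (35/18)x³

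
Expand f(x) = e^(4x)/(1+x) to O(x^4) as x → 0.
1 + 3*x + 5*x**2 + 17*x**3/3 + O(x**4)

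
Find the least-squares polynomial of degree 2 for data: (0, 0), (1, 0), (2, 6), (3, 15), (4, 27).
-12/35 + (-57/70)x + (27/14)x²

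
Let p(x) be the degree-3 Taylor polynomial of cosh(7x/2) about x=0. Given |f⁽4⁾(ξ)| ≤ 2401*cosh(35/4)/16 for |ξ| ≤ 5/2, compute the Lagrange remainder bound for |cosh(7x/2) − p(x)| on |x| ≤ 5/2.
1500625*cosh(35/4)/6144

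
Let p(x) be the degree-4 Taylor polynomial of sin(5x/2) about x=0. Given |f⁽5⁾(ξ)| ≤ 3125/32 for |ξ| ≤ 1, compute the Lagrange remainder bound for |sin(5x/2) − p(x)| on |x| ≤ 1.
625/768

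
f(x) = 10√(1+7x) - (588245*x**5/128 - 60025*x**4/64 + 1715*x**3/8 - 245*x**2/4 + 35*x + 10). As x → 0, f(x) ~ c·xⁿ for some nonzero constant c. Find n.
6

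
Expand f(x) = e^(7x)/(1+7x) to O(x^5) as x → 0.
1 + 49*x**2/2 - 343*x**3/3 + 7203*x**4/8 + O(x**5)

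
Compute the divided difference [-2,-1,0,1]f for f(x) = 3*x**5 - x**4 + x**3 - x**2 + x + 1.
18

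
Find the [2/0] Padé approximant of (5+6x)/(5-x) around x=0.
7*x**2/25 + 7*x/5 + 1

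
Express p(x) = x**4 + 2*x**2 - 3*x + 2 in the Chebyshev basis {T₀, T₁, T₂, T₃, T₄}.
(27/8)T₀ + (-3)T₁ + (3/2)T₂ + (1/8)T₄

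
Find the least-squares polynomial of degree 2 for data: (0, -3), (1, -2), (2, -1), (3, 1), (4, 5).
-14/5 + (-1/10)x + (1/2)x²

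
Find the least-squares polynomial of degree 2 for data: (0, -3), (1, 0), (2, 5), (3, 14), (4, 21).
-23/7 + (97/35)x + (6/7)x²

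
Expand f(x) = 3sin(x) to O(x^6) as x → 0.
3*x - x**3/2 + x**5/40 + O(x**6)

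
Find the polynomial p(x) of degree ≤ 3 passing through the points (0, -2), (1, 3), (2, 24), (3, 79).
3*x**3 - x**2 + 3*x - 2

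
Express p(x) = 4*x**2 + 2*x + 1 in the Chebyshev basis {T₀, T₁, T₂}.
(3)T₀ + (2)T₁ + (2)T₂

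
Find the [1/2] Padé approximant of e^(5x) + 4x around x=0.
(3149*x/411 + 1)/(-125*x**2/274 - 550*x/411 + 1)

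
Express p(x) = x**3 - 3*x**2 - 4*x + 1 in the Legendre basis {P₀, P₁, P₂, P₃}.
(-17/5)P₁ + (-2)P₂ + (2/5)P₃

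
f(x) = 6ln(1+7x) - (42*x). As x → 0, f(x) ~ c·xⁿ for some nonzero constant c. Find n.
2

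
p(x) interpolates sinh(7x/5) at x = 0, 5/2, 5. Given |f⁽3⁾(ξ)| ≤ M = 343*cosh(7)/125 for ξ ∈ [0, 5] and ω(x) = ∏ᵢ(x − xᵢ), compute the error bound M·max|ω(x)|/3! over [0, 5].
343*sqrt(3)*cosh(7)/216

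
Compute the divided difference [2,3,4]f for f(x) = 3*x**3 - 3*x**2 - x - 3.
24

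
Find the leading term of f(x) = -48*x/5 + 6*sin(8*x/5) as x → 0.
-512*x**3/125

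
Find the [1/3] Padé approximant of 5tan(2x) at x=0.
10*x/(1 - 4*x**2/3)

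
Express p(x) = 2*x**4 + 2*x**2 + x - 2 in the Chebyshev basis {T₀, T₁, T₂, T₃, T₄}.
(-1/4)T₀ + T₁ + (2)T₂ + (1/4)T₄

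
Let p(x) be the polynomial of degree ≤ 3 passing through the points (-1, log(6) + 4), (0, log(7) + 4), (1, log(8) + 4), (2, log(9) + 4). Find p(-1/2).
log(2**(3/8)*3**(7/16)*7**(15/16)/2) + 4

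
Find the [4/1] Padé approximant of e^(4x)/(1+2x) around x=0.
(32*x**4/5 + 64*x**3/15 + 24*x**2/5 + 12*x/5 + 1)/(2*x/5 + 1)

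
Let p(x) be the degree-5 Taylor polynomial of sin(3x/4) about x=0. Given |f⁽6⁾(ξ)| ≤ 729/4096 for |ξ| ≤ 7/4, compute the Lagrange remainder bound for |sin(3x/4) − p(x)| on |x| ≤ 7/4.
9529569/1342177280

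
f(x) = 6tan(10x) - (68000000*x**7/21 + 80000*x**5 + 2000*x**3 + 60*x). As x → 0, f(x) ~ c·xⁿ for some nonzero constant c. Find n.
9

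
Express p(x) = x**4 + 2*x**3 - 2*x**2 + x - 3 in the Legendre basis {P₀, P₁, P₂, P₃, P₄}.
(-52/15)P₀ + (11/5)P₁ + (-16/21)P₂ + (4/5)P₃ + (8/35)P₄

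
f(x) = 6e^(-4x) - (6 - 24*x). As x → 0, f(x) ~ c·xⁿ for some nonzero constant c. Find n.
2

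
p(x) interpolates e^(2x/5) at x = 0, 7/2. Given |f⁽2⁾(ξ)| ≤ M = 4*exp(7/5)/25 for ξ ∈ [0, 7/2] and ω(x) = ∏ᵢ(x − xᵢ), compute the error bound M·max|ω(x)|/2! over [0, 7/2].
49*exp(7/5)/200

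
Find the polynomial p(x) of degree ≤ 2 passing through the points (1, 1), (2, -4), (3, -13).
-2*x**2 + x + 2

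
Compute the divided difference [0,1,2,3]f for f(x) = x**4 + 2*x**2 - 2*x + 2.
6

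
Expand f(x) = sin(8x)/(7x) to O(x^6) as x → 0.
8/7 - 256*x**2/21 + 4096*x**4/105 + O(x**6)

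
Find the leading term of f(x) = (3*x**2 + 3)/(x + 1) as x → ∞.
3*x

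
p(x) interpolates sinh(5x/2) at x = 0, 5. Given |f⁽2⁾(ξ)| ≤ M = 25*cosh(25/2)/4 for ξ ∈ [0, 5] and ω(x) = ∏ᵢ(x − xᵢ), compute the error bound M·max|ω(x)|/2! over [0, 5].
625*cosh(25/2)/32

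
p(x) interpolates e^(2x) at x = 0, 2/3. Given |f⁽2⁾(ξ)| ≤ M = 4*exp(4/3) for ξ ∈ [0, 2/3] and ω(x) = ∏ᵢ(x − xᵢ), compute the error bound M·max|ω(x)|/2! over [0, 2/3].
2*exp(4/3)/9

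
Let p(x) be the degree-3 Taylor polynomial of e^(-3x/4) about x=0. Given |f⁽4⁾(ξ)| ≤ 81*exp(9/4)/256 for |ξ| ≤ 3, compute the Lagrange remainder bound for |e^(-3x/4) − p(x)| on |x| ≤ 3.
2187*exp(9/4)/2048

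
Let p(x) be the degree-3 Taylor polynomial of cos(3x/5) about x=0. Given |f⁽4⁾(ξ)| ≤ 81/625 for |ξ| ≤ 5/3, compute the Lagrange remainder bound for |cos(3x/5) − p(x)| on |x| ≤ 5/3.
1/24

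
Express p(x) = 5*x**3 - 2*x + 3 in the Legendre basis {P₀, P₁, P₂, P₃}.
(3)P₀ + P₁ + (2)P₃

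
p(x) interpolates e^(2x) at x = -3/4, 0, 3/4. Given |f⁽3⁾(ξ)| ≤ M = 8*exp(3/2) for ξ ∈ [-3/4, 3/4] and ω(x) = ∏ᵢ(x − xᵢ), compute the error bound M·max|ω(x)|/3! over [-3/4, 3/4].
sqrt(3)*exp(3/2)/8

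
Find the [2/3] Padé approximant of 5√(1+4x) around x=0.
(35*x**2 + 28*x + 5)/(-2*x**3/5 + 9*x**2/5 + 18*x/5 + 1)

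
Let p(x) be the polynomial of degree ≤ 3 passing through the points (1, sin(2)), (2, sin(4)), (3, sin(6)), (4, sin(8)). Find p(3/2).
15*sin(4)/16 + sin(8)/16 - 5*sin(6)/16 + 5*sin(2)/16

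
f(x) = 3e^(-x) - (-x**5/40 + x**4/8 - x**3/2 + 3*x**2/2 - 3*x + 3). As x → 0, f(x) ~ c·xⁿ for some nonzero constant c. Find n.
6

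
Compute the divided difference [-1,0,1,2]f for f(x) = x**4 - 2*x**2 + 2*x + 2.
2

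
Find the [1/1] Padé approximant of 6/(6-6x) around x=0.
1/(1 - x)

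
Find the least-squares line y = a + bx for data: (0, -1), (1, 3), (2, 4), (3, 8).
a = -7/10, b = 14/5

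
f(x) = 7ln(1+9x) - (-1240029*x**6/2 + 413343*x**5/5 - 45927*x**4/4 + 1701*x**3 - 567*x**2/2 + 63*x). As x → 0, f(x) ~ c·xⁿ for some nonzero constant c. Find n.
7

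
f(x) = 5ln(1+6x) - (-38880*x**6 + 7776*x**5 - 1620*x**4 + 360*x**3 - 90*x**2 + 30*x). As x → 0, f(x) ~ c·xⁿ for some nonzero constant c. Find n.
7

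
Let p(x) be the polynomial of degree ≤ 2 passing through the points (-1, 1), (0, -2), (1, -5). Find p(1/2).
-7/2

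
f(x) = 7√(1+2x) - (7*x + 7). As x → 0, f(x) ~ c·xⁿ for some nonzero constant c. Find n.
2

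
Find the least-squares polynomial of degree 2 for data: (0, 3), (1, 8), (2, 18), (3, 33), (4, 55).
111/35 + (123/70)x + (39/14)x²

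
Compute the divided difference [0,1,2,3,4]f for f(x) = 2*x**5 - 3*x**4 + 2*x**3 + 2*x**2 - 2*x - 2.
17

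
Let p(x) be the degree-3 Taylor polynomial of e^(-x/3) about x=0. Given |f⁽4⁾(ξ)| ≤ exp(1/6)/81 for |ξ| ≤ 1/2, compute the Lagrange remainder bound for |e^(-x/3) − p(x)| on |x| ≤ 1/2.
exp(1/6)/31104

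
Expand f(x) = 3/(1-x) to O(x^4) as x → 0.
3 + 3*x + 3*x**2 + 3*x**3 + O(x**4)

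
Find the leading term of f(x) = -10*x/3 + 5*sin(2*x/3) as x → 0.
-20*x**3/81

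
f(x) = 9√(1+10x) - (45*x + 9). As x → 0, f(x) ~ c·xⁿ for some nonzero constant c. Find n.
2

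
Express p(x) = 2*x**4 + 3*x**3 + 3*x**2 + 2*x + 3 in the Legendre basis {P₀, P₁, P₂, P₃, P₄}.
(22/5)P₀ + (19/5)P₁ + (22/7)P₂ + (6/5)P₃ + (16/35)P₄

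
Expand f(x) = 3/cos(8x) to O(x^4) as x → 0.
3 + 96*x**2 + O(x**4)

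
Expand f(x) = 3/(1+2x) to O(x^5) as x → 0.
3 - 6*x + 12*x**2 - 24*x**3 + 48*x**4 + O(x**5)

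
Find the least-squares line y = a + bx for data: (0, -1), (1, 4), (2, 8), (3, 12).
a = -7/10, b = 43/10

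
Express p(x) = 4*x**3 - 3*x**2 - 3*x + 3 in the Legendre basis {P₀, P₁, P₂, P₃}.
(2)P₀ + (-3/5)P₁ + (-2)P₂ + (8/5)P₃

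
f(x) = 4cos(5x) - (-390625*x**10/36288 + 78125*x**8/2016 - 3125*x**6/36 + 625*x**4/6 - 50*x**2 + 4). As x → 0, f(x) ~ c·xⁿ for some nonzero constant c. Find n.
12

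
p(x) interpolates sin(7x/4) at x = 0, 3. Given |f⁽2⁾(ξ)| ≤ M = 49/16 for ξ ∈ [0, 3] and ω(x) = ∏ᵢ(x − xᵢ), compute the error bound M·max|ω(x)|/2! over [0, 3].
441/128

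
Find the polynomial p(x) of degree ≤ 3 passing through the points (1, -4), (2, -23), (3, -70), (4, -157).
-2*x**3 - 2*x**2 + x - 1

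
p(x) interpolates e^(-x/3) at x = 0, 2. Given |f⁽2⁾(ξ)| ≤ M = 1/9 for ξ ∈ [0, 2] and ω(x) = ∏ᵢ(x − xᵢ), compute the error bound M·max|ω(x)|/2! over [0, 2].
1/18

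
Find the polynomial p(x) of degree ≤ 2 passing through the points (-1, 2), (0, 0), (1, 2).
2*x**2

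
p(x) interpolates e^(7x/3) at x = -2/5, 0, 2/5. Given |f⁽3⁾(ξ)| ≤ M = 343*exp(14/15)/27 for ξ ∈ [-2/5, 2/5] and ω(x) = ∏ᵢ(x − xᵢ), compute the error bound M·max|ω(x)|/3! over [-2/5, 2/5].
2744*sqrt(3)*exp(14/15)/91125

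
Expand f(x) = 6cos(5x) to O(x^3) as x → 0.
6 - 75*x**2 + O(x**3)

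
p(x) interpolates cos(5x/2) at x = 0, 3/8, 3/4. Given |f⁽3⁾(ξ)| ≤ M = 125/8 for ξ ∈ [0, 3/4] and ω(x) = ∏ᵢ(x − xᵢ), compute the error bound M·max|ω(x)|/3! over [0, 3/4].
125*sqrt(3)/4096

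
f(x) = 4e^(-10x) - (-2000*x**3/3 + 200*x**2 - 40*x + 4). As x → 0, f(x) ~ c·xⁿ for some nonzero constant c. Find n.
4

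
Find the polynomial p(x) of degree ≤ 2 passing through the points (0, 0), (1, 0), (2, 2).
x**2 - x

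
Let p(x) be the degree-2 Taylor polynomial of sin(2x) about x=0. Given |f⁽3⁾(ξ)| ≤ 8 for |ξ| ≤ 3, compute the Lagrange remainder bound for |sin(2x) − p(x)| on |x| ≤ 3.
36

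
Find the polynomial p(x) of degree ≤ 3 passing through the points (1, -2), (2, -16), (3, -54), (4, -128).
-2*x**3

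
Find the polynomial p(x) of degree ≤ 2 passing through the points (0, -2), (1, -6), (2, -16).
-3*x**2 - x - 2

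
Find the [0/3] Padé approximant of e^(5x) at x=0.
1/(-125*x**3/6 + 25*x**2/2 - 5*x + 1)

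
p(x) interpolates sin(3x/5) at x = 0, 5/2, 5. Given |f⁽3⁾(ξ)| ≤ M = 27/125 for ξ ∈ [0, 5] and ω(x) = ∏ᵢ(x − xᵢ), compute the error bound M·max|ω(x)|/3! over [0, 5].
sqrt(3)/8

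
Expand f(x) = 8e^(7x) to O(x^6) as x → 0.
8 + 56*x + 196*x**2 + 1372*x**3/3 + 2401*x**4/3 + 16807*x**5/15 + O(x**6)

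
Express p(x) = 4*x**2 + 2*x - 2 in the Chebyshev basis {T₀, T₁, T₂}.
(2)T₁ + (2)T₂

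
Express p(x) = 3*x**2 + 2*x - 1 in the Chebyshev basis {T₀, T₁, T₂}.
(1/2)T₀ + (2)T₁ + (3/2)T₂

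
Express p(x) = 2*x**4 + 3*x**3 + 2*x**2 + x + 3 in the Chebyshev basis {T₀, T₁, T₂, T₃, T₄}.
(19/4)T₀ + (13/4)T₁ + (2)T₂ + (3/4)T₃ + (1/4)T₄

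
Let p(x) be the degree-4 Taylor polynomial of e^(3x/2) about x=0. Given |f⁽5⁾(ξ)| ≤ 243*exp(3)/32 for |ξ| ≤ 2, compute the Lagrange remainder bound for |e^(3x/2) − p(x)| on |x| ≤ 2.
81*exp(3)/40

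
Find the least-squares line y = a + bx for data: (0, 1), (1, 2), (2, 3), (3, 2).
a = 7/5, b = 2/5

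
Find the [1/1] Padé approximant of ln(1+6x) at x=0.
6*x/(3*x + 1)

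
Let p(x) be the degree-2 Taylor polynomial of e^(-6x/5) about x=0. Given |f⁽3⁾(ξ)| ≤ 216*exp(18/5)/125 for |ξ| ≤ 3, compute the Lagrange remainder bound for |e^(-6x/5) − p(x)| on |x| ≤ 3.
972*exp(18/5)/125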